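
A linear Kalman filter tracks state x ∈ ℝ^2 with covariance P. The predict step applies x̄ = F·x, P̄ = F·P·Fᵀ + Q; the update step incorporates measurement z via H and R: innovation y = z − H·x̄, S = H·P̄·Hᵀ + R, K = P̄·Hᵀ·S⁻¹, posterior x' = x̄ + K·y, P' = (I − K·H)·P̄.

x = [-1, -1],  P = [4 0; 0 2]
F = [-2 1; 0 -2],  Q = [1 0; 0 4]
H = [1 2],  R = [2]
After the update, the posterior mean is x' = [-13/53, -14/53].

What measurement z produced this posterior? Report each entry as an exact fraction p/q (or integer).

x̄ = F·x = [1, 2]
P̄ = F·P·Fᵀ + Q = [19 -4; -4 12]
S = H·P̄·Hᵀ + R = [53]
K = P̄·Hᵀ·S⁻¹ = [11/53; 20/53]
x' − x̄ = [-66/53, -120/53] = K·y
y = (KᵀK)⁻¹·Kᵀ·(x' − x̄) = [-6]
z = y + H·x̄ = [-6] + [5] = [-1]

z = [-1]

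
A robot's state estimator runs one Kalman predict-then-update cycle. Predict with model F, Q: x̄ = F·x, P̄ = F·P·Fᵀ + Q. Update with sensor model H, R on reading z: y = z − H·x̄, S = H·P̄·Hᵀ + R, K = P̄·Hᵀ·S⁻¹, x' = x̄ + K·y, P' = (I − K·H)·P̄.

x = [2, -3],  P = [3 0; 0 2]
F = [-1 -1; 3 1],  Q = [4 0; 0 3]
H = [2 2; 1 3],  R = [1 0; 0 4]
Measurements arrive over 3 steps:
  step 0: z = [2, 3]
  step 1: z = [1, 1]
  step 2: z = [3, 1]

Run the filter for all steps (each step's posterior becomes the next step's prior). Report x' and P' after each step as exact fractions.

step 0: x̄ = F·x = [1, 3]
step 0: P̄ = F·P·Fᵀ + Q = [9 -11; -11 32]
step 0: y = z − H·x̄ = [-6, -7]
step 0: S = H·P̄·Hᵀ + R = [77 122; 122 235]
step 0: K = P̄·Hᵀ·S⁻¹ = [1988/3211 -1360/3211; -500/3211 1421/3211]
step 0: x' = x̄ + K·y = [803/3211, 2686/3211]
step 0: P' = (I − K·H)·P̄ = [4211/3211 -3217/3211; -3217/3211 2967/3211]
step 1: x̄ = F·x = [-3489/3211, 5095/3211]
step 1: P̄ = F·P·Fᵀ + Q = [13588/3211 -2732/3211; -2732/3211 31197/3211]
step 1: y = z − H·x̄ = [-1/3211, -8585/3211]
step 1: S = H·P̄·Hᵀ + R = [160495/3211 192502/3211; 192502/3211 290813/3211]
step 1: K = P̄·Hᵀ·S⁻¹ = [1643152/2995021 -1032144/2995021; -291048/2995021 1128395/2995021]
step 1: x' = x̄ + K·y = [-495271/2995021, 1735488/2995021]
step 1: P' = (I − K·H)·P̄ = [3296652/2995021 -2475076/2995021; -2475076/2995021 2329552/2995021]
step 2: x̄ = F·x = [-1240217/2995021, 249675/2995021]
step 2: P̄ = F·P·Fᵀ + Q = [12656136/2995021 -2319204/2995021; -2319204/2995021 26134027/2995021]
step 2: y = z − H·x̄ = [10966147/2995021, 3486213/2995021]
step 2: S = H·P̄·Hᵀ + R = [139602041/2995021 163562802/2995021; 163562802/2995021 245927239/2995021]
step 2: K = P̄·Hᵀ·S⁻¹ = [1386367488/2530584695 -863416164/2530584695; -48807752/506116939 189039513/506116939]
step 2: x' = x̄ + K·y = [3023211809/2530584695, 83526550/506116939]
step 2: P' = (I − K·H)·P̄ = [2766607944/2530584695 -414684840/506116939; -414684840/506116939 390280964/506116939]

step 0: x' = [803/3211, 2686/3211], P' = [4211/3211 -3217/3211; -3217/3211 2967/3211]
step 1: x' = [-495271/2995021, 1735488/2995021], P' = [3296652/2995021 -2475076/2995021; -2475076/2995021 2329552/2995021]
step 2: x' = [3023211809/2530584695, 83526550/506116939], P' = [2766607944/2530584695 -414684840/506116939; -414684840/506116939 390280964/506116939]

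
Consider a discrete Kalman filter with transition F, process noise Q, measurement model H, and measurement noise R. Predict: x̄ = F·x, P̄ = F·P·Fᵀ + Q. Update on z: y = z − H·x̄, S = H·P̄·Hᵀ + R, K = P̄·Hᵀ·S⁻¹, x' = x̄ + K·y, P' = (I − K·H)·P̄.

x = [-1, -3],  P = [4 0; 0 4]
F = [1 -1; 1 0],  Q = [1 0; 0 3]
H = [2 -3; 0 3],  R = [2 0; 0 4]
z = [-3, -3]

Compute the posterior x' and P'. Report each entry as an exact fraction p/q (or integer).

x' = [-16/7, -151/203]
P' = [9/7 4/7; 4/7 404/1015]

x̄ = F·x = [2, -1]
P̄ = F·P·Fᵀ + Q = [9 4; 4 7]
y = z − H·x̄ = [-10, 0]
S = H·P̄·Hᵀ + R = [53 -39; -39 67]
K = P̄·Hᵀ·S⁻¹ = [3/7 3/7; -26/1015 303/1015]
x' = x̄ + K·y = [-16/7, -151/203]
P' = (I − K·H)·P̄ = [9/7 4/7; 4/7 404/1015]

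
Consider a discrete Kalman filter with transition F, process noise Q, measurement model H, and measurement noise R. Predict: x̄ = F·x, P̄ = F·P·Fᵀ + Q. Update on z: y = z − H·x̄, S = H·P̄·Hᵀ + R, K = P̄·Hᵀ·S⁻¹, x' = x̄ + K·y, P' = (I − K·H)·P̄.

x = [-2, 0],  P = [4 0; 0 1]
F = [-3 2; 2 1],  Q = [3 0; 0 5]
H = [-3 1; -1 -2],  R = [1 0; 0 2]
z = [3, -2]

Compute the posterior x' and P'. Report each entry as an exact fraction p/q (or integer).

x̄ = F·x = [6, -4]
P̄ = F·P·Fᵀ + Q = [43 -22; -22 22]
y = z − H·x̄ = [25, -4]
S = H·P̄·Hᵀ + R = [542 -25; -25 45]
K = P̄·Hᵀ·S⁻¹ = [-1354/4753 -3233/23765; 682/4753 -9724/23765]
x' = x̄ + K·y = [-13728/23765, 29086/23765]
P' = (I − K·H)·P̄ = [2858/23765 1804/23765; 1804/23765 8822/23765]

x' = [-13728/23765, 29086/23765]
P' = [2858/23765 1804/23765; 1804/23765 8822/23765]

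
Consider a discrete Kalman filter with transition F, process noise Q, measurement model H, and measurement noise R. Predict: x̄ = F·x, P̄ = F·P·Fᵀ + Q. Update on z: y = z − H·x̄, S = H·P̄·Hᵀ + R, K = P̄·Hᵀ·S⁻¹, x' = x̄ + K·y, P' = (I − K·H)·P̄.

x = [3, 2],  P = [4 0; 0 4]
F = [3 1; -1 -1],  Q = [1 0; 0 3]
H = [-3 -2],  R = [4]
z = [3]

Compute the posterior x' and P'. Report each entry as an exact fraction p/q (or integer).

x' = [109/225, -449/225]
P' = [944/225 -1234/225; -1234/225 1799/225]

x̄ = F·x = [11, -5]
P̄ = F·P·Fᵀ + Q = [41 -16; -16 11]
y = z − H·x̄ = [26]
S = H·P̄·Hᵀ + R = [225]
K = P̄·Hᵀ·S⁻¹ = [-91/225; 26/225]
x' = x̄ + K·y = [109/225, -449/225]
P' = (I − K·H)·P̄ = [944/225 -1234/225; -1234/225 1799/225]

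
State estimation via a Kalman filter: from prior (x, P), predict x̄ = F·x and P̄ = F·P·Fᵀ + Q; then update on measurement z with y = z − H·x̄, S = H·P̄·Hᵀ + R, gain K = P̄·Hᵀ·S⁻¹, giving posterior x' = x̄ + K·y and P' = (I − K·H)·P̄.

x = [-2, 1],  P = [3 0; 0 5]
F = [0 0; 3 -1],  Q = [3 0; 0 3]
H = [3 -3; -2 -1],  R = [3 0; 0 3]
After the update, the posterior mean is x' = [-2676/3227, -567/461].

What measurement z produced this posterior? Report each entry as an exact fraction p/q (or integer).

z = [1, 3]

x̄ = F·x = [0, -7]
P̄ = F·P·Fᵀ + Q = [3 0; 0 35]
S = H·P̄·Hᵀ + R = [345 87; 87 50]
K = P̄·Hᵀ·S⁻¹ = [324/3227 -951/3227; -105/461 -140/461]
x' − x̄ = [-2676/3227, 2660/461] = K·y
y = (KᵀK)⁻¹·Kᵀ·(x' − x̄) = [-20, -4]
z = y + H·x̄ = [-20, -4] + [21, 7] = [1, 3]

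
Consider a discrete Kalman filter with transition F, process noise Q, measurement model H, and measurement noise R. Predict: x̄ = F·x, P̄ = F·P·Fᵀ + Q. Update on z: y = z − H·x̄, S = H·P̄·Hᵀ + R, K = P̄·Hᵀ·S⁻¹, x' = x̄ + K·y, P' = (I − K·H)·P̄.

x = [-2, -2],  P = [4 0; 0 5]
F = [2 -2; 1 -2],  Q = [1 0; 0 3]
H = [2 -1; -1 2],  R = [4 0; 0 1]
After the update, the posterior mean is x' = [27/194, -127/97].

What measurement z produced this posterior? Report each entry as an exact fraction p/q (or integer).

z = [2, -3]

x̄ = F·x = [0, 2]
P̄ = F·P·Fᵀ + Q = [37 28; 28 27]
S = H·P̄·Hᵀ + R = [67 12; 12 34]
K = P̄·Hᵀ·S⁻¹ = [668/1067 721/2134; 337/1067 697/1067]
x' − x̄ = [27/194, -321/97] = K·y
y = (KᵀK)⁻¹·Kᵀ·(x' − x̄) = [4, -7]
z = y + H·x̄ = [4, -7] + [-2, 4] = [2, -3]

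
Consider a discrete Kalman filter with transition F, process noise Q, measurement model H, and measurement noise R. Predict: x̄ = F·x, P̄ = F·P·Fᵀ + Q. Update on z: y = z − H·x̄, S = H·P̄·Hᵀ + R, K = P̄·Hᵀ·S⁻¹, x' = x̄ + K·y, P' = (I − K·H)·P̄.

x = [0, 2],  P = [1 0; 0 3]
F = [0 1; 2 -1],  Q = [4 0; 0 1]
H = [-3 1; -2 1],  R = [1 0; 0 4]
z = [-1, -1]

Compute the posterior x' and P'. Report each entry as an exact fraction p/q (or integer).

x' = [59/455, -317/455]
P' = [263/455 646/455; 646/455 1912/455]

x̄ = F·x = [2, -2]
P̄ = F·P·Fᵀ + Q = [7 -3; -3 8]
y = z − H·x̄ = [7, 5]
S = H·P̄·Hᵀ + R = [90 65; 65 52]
K = P̄·Hᵀ·S⁻¹ = [-11/35 6/91; -2/35 31/91]
x' = x̄ + K·y = [59/455, -317/455]
P' = (I − K·H)·P̄ = [263/455 646/455; 646/455 1912/455]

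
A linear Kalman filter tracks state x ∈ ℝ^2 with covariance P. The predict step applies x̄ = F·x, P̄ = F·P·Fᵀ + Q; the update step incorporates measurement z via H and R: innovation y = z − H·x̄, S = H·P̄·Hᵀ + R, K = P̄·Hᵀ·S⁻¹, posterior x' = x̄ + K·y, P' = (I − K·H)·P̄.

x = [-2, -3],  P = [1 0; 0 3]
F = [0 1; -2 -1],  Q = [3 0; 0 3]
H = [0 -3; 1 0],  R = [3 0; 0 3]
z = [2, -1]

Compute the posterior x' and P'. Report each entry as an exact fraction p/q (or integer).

x' = [-11/12, -5/12]
P' = [53/28 -1/28; -1/28 9/28]

x̄ = F·x = [-3, 7]
P̄ = F·P·Fᵀ + Q = [6 -3; -3 10]
y = z − H·x̄ = [23, 2]
S = H·P̄·Hᵀ + R = [93 9; 9 9]
K = P̄·Hᵀ·S⁻¹ = [1/28 53/84; -9/28 -1/84]
x' = x̄ + K·y = [-11/12, -5/12]
P' = (I − K·H)·P̄ = [53/28 -1/28; -1/28 9/28]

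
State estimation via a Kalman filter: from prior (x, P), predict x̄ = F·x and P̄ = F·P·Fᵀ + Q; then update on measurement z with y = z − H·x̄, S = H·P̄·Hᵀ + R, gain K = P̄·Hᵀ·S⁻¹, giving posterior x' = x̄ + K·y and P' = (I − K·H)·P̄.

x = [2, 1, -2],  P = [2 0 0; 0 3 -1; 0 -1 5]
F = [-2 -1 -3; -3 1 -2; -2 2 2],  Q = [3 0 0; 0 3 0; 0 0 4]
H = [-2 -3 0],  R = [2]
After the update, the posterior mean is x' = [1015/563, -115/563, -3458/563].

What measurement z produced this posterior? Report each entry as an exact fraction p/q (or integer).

x̄ = F·x = [1, -1, -6]
P̄ = F·P·Fᵀ + Q = [53 40 -20; 40 48 0; -20 0 36]
S = H·P̄·Hᵀ + R = [1126]
K = P̄·Hᵀ·S⁻¹ = [-113/563; -112/563; 20/563]
x' − x̄ = [452/563, 448/563, -80/563] = K·y
y = (KᵀK)⁻¹·Kᵀ·(x' − x̄) = [-4]
z = y + H·x̄ = [-4] + [1] = [-3]

z = [-3]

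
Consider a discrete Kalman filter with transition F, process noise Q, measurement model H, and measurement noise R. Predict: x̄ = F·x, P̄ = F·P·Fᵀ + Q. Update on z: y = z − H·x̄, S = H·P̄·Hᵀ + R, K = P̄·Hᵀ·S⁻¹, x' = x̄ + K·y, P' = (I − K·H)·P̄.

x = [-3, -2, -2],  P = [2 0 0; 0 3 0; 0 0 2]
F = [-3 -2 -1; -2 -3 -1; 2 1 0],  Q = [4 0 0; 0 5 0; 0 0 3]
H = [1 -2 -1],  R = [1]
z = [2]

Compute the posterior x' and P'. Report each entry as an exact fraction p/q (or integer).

x̄ = F·x = [15, 14, -8]
P̄ = F·P·Fᵀ + Q = [36 32 -18; 32 42 -17; -18 -17 14]
y = z − H·x̄ = [7]
S = H·P̄·Hᵀ + R = [59]
K = P̄·Hᵀ·S⁻¹ = [-10/59; -35/59; 2/59]
x' = x̄ + K·y = [815/59, 581/59, -458/59]
P' = (I − K·H)·P̄ = [2024/59 1538/59 -1042/59; 1538/59 1253/59 -933/59; -1042/59 -933/59 822/59]

x' = [815/59, 581/59, -458/59]
P' = [2024/59 1538/59 -1042/59; 1538/59 1253/59 -933/59; -1042/59 -933/59 822/59]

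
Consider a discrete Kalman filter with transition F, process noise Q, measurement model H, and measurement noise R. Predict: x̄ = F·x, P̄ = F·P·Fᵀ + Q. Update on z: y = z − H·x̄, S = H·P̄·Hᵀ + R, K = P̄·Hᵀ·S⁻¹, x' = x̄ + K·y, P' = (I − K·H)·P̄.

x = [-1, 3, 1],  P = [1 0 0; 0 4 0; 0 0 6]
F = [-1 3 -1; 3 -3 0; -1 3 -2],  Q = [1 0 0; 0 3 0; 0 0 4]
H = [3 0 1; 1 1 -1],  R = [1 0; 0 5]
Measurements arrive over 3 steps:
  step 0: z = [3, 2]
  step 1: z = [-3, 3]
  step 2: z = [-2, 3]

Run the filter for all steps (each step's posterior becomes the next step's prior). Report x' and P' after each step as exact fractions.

step 0: x' = [20922/13415, -36216/13415, -22904/13415], P' = [8476/13415 -27633/13415 -22072/13415; -27633/13415 145104/13415 81891/13415; -22072/13415 81891/13415 69499/13415]
step 1: x' = [-202101451/234027015, 270193933/78009005, -33682849/78009005], P' = [123486424/234027015 -129732007/78009005 -102266524/78009005; -129732007/78009005 708051123/78009005 374521641/78009005; -102266524/78009005 374521641/78009005 320648967/78009005]
step 2: x' = [-361574623750/348677958397, 1559543088849/348677958397, 782517490561/697355916794], P' = [874357373902/1743389791985 -2672649464961/1743389791985 -2148628576069/1743389791985; -2672649464961/1743389791985 14694908331903/1743389791985 7688458095222/1743389791985; -2148628576069/1743389791985 7688458095222/1743389791985 13509233368921/3486779583970]

step 0: x̄ = F·x = [9, -12, 8]
step 0: P̄ = F·P·Fᵀ + Q = [44 -39 49; -39 48 -39; 49 -39 65]
step 0: y = z − H·x̄ = [-32, 13]
step 0: S = H·P̄·Hᵀ + R = [756 -187; -187 64]
step 0: K = P̄·Hᵀ·S⁻¹ = [3356/13415 583/13415; -1008/13415 7116/13415; 3283/13415 -1936/13415]
step 0: x' = x̄ + K·y = [20922/13415, -36216/13415, -22904/13415]
step 0: P' = (I − K·H)·P̄ = [8476/13415 -27633/13415 -22072/13415; -27633/13415 145104/13415 81891/13415; -22072/13415 81891/13415 69499/13415]
step 1: x̄ = F·x = [-106666/13415, 171414/13415, -83762/13415]
step 1: P̄ = F·P·Fᵀ + Q = [1027634/13415 -1351071/13415 815973/13415; -1351071/13415 1919859/13415 -1039182/13415; 815973/13415 -1039182/13415 740886/13415]
step 1: y = z − H·x̄ = [72703/2683, -21653/2683]
step 1: S = H·P̄·Hᵀ + R = [2979769/2683 -876465/2683; -876465/2683 299946/2683]
step 1: K = P̄·Hᵀ·S⁻¹ = [4243980/15601801 1643599/46805403; -2934876/15601801 8151899/15601801; 2769879/15601801 -1935754/15601801]
step 1: x' = x̄ + K·y = [-202101451/234027015, 270193933/78009005, -33682849/78009005]
step 1: P' = (I − K·H)·P̄ = [123486424/234027015 -129732007/78009005 -102266524/78009005; -129732007/78009005 708051123/78009005 374521641/78009005; -102266524/78009005 374521641/78009005 320648967/78009005]
step 2: x̄ = F·x = [546979079/46805403, -202536650/15601801, 2835943942/234027015]
step 2: P̄ = F·P·Fᵀ + Q = [3083405621/46805403 -1324473224/15601801 2493490730/46805403; -1324473224/15601801 1862424504/15601801 -1038400325/15601801; 2493490730/46805403 -1038400325/15601801 11649961171/234027015]
step 2: y = z − H·x̄ = [-676981421/13766295, 75317242/4588765]
step 2: S = H·P̄·Hᵀ + R = [13261291943/13766295 -1284531061/4588765; -1284531061/4588765 444243091/4588765]
step 2: K = P̄·Hᵀ·S⁻¹ = [27908443861/102552340705 4121605706/102552340705; -19381782333/102552340705 50985891432/102552340705; 36321288971/205104681410 -28583227419/205104681410]
step 2: x' = x̄ + K·y = [-361574623750/348677958397, 1559543088849/348677958397, 782517490561/697355916794]
step 2: P' = (I − K·H)·P̄ = [874357373902/1743389791985 -2672649464961/1743389791985 -2148628576069/1743389791985; -2672649464961/1743389791985 14694908331903/1743389791985 7688458095222/1743389791985; -2148628576069/1743389791985 7688458095222/1743389791985 13509233368921/3486779583970]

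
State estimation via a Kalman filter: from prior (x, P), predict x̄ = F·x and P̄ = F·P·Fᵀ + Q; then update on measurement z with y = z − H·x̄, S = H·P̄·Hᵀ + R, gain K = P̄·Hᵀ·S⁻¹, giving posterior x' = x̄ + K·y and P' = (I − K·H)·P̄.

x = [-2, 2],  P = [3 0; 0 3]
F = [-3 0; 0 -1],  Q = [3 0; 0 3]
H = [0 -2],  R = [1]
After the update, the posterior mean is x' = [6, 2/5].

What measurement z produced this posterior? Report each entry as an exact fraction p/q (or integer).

x̄ = F·x = [6, -2]
P̄ = F·P·Fᵀ + Q = [30 0; 0 6]
S = H·P̄·Hᵀ + R = [25]
K = P̄·Hᵀ·S⁻¹ = [0; -12/25]
x' − x̄ = [0, 12/5] = K·y
y = (KᵀK)⁻¹·Kᵀ·(x' − x̄) = [-5]
z = y + H·x̄ = [-5] + [4] = [-1]

z = [-1]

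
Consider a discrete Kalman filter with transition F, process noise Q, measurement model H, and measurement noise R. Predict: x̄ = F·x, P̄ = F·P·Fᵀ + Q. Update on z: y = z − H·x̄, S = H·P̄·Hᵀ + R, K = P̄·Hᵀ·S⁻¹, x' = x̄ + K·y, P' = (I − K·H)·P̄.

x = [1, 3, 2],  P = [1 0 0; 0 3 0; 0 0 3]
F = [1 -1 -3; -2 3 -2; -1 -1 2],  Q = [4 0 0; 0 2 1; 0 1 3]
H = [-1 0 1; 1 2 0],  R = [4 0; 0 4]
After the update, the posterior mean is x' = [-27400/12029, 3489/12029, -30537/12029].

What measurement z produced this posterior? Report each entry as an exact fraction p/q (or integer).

z = [-1, -2]

x̄ = F·x = [-8, 3, 0]
P̄ = F·P·Fᵀ + Q = [35 7 -16; 7 45 -18; -16 -18 19]
S = H·P̄·Hᵀ + R = [90 -101; -101 247]
K = P̄·Hᵀ·S⁻¹ = [-7648/12029 -741/12029; 3622/12029 6205/12029; 3393/12029 -1145/12029]
x' − x̄ = [68832/12029, -32598/12029, -30537/12029] = K·y
y = (KᵀK)⁻¹·Kᵀ·(x' − x̄) = [-9, 0]
z = y + H·x̄ = [-9, 0] + [8, -2] = [-1, -2]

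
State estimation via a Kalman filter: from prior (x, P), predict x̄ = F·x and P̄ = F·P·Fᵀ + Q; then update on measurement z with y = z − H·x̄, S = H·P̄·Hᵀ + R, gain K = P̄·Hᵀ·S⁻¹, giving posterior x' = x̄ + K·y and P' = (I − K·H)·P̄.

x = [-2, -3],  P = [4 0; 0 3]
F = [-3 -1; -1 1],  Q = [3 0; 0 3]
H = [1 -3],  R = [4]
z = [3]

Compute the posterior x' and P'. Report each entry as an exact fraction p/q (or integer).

x' = [603/82, 107/82]
P' = [3219/82 1053/82; 1053/82 379/82]

x̄ = F·x = [9, -1]
P̄ = F·P·Fᵀ + Q = [42 9; 9 10]
y = z − H·x̄ = [-9]
S = H·P̄·Hᵀ + R = [82]
K = P̄·Hᵀ·S⁻¹ = [15/82; -21/82]
x' = x̄ + K·y = [603/82, 107/82]
P' = (I − K·H)·P̄ = [3219/82 1053/82; 1053/82 379/82]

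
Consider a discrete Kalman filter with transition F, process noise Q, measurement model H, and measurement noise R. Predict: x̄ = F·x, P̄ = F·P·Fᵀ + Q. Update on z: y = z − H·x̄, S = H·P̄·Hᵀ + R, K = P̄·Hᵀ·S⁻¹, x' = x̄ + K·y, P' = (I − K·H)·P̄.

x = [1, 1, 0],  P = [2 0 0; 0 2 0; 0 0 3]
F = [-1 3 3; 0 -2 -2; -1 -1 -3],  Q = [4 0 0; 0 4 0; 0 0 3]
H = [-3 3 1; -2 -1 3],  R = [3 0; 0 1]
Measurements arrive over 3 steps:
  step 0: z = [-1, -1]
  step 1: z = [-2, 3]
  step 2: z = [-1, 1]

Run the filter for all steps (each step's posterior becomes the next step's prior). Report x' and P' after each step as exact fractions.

step 0: x' = [-12283/46367, -18488/46367, -29666/46367], P' = [442181/139101 288106/139101 130200/46367; 288106/139101 224912/139101 87528/46367; 130200/46367 87528/46367 120525/46367]
step 1: x' = [-13615277/55626513, -130802556/129795197, 61633183/129795197], P' = [564405452/278132565 74068874/55626513 164541214/92710855; 74068874/55626513 444325880/389385591 158780184/129795197; 164541214/92710855 158780184/129795197 1084239183/648975985]
step 2: x' = [-26100048033635/54223860306221, -109075145290508/162671580918663, -13038219643214/54223860306221], P' = [327273673281827/162671580918663 71516819071222/54223860306221 95342487369060/54223860306221; 71516819071222/54223860306221 184134617055368/162671580918663 65685188985792/54223860306221; 95342487369060/54223860306221 65685188985792/54223860306221 89746516569255/54223860306221]

step 0: x̄ = F·x = [2, -2, -2]
step 0: P̄ = F·P·Fᵀ + Q = [51 -30 -31; -30 24 22; -31 22 34]
step 0: y = z − H·x̄ = [13, 7]
step 0: S = H·P̄·Hᵀ + R = [1570 943; 943 655]
step 0: K = P̄·Hᵀ·S⁻¹ = [-23875/139101 -668/139101; 24334/139101 -13372/139101; -2497/46367 13647/46367]
step 0: x' = x̄ + K·y = [-12283/46367, -18488/46367, -29666/46367]
step 0: P' = (I − K·H)·P̄ = [442181/139101 288106/139101 130200/46367; 288106/139101 224912/139101 87528/46367; 130200/46367 87528/46367 120525/46367]
step 1: x̄ = F·x = [-132179/46367, 96308/46367, 119769/46367]
step 1: P̄ = F·P·Fᵀ + Q = [6931244/139101 -5312518/139101 -2404650/46367; -5312518/139101 5003024/139101 2025786/46367; -2404650/46367 2025786/46367 2944629/46367]
step 1: y = z − H·x̄ = [-897964/46367, -388256/46367]
step 1: S = H·P̄·Hᵀ + R = [97344258/46367 65663307/46367; 65663307/46367 47075088/46367]
step 1: K = P̄·Hᵀ·S⁻¹ = [-9839956/92710855 -18284348/278132565; 28207982/129795197 -17422820/129795197; 3525483/648975985 155239633/648975985]
step 1: x' = x̄ + K·y = [-13615277/55626513, -130802556/129795197, 61633183/129795197]
step 1: P' = (I − K·H)·P̄ = [564405452/278132565 74068874/55626513 164541214/92710855; 74068874/55626513 444325880/389385591 158780184/129795197; 164541214/92710855 158780184/129795197 1084239183/648975985]
step 2: x̄ = F·x = [-75316774/55626513, 19762678/18542171, -66984040/389385591]
step 2: P̄ = F·P·Fᵀ + Q = [9655952243/278132565 -7047280378/278132565 -3131131537/92710855; -7047280378/278132565 6962674528/278132565 7872676906/278132565; -3131131537/92710855 7872676906/278132565 81494940074/1946927955]
step 2: y = z − H·x̄ = [-3149102519/389385591, -49080887/389385591]
step 2: S = H·P̄·Hᵀ + R = [2747441541854/1946927955 1815972829061/1946927955; 1815972829061/1946927955 1315575639809/1946927955]
step 2: K = P̄·Hᵀ·S⁻¹ = [-17380728699101/162671580918663 -11015417455780/162671580918663; 35269348827494/162671580918663 -22068830610572/162671580918663; 258207139817/54223860306221 12869385983853/54223860306221]
step 2: x' = x̄ + K·y = [-26100048033635/54223860306221, -109075145290508/162671580918663, -13038219643214/54223860306221]
step 2: P' = (I − K·H)·P̄ = [327273673281827/162671580918663 71516819071222/54223860306221 95342487369060/54223860306221; 71516819071222/54223860306221 184134617055368/162671580918663 65685188985792/54223860306221; 95342487369060/54223860306221 65685188985792/54223860306221 89746516569255/54223860306221]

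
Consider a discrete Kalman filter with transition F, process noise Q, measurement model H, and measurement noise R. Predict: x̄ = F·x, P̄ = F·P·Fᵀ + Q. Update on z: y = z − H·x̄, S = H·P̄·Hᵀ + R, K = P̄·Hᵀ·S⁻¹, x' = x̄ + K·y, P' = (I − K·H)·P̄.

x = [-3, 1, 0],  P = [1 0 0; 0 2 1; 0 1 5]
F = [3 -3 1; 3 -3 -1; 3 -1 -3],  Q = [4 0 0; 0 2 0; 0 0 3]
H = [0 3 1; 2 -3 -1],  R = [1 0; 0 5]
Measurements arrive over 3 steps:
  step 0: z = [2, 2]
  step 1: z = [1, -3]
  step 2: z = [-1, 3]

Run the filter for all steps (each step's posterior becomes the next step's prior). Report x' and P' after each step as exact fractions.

step 0: x̄ = F·x = [-12, -12, -10]
step 0: P̄ = F·P·Fᵀ + Q = [30 22 8; 22 40 40; 8 40 65]
step 0: y = z − H·x̄ = [48, -20]
step 0: S = H·P̄·Hᵀ + R = [666 -517; -517 494]
step 0: K = P̄·Hᵀ·S⁻¹ = [29318/61715 28934/61715; 19068/61715 5464/61715; 4017/61715 -16909/61715]
step 0: x' = x̄ + K·y = [88004/61715, 65404/61715, -86154/61715]
step 0: P' = (I − K·H)·P̄ = [86994/61715 23194/61715 -40264/61715; 23194/61715 51544/61715 -135564/61715; -40264/61715 -135564/61715 410709/61715]
step 1: x̄ = F·x = [-18354/61715, 153954/61715, 91414/12343]
step 1: P̄ = F·P·Fᵀ + Q = [2058719/61715 418641/61715 -283161/12343; 418641/61715 791689/61715 203781/12343; -283161/12343 203781/12343 897644/12343]
step 1: y = z − H·x̄ = [-857217/61715, 154099/12343]
step 1: S = H·P̄·Hᵀ + R = [17788566/61715 -3609323/12343; -3609323/12343 5381966/12343]
step 1: K = P̄·Hᵀ·S⁻¹ = [1181054036/2479250977 1186130766/2479250977; 732262974/2479250977 255527136/2479250977; 255552225/2479250977 -784628023/2479250977]
step 1: x' = x̄ + K·y = [-2333564700/2479250977, -796164372/2479250977, 5016212652/2479250977]
step 1: P' = (I − K·H)·P̄ = [3555853933/2479250977 1004949327/2479250977 -1833793945/2479250977; 1004949327/2479250977 2119733771/2479250977 -5626938339/2479250977; -1833793945/2479250977 -5626938339/2479250977 17136367242/2479250977]
step 2: x̄ = F·x = [404011668/2479250977, -9628413636/2479250977, -3036166812/354178711]
step 2: P̄ = F·P·Fᵀ + Q = [82803438964/2479250977 15854834208/2479250977 -8445621426/354178711; 15854834208/2479250977 32327204282/2479250977 6206820066/354178711; -8445621426/354178711 6206820066/354178711 27000634613/354178711]
step 2: y = z − H·x̄ = [47659157615/2479250977, -6215525571/354178711]
step 2: S = H·P̄·Hᵀ + R = [743114974578/2479250977 -109106488331/354178711; -109106488331/354178711 161495017682/354178711]
step 2: K = P̄·Hᵀ·S⁻¹ = [49306869362410/103562930940179 49541805324486/103562930940179; 30540000086364/103562930940179 10673001465780/103562930940179; 10812465557313/103562930940179 -32782749815657/103562930940179]
step 2: x' = x̄ + K·y = [95297325004340/103562930940179, -2421801396972/103562930940179, -104625631270656/103562930940179]
step 2: P' = (I − K·H)·P̄ = [148507947992420/103562930940179 41952503707632/103562930940179 -76550641760486/103562930940179; 41952503707632/103562930940179 88556148869038/103562930940179 -235128446520750/103562930940179; -76550641760486/103562930940179 -235128446520750/103562930940179 716197805119563/103562930940179]

step 0: x' = [88004/61715, 65404/61715, -86154/61715], P' = [86994/61715 23194/61715 -40264/61715; 23194/61715 51544/61715 -135564/61715; -40264/61715 -135564/61715 410709/61715]
step 1: x' = [-2333564700/2479250977, -796164372/2479250977, 5016212652/2479250977], P' = [3555853933/2479250977 1004949327/2479250977 -1833793945/2479250977; 1004949327/2479250977 2119733771/2479250977 -5626938339/2479250977; -1833793945/2479250977 -5626938339/2479250977 17136367242/2479250977]
step 2: x' = [95297325004340/103562930940179, -2421801396972/103562930940179, -104625631270656/103562930940179], P' = [148507947992420/103562930940179 41952503707632/103562930940179 -76550641760486/103562930940179; 41952503707632/103562930940179 88556148869038/103562930940179 -235128446520750/103562930940179; -76550641760486/103562930940179 -235128446520750/103562930940179 716197805119563/103562930940179]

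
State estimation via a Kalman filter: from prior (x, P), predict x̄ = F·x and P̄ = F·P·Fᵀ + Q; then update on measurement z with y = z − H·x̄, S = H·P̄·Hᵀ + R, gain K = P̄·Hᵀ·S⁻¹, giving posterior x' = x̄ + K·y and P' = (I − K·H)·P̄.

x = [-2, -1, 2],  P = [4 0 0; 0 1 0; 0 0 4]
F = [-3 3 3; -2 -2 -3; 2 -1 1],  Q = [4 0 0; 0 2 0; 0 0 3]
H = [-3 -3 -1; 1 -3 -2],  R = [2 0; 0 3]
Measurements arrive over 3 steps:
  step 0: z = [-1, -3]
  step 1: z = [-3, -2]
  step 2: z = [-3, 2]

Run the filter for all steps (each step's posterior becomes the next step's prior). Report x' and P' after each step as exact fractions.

step 0: x̄ = F·x = [9, 0, -1]
step 0: P̄ = F·P·Fᵀ + Q = [85 -18 -15; -18 58 -26; -15 -26 24]
step 0: y = z − H·x̄ = [25, -14]
step 0: S = H·P̄·Hᵀ + R = [743 -102; -102 562]
step 0: K = P̄·Hᵀ·S⁻¹ = [-43647/203581 106595/407162; -33554/203581 -56804/203581; 28584/203581 21243/407162]
step 0: x' = x̄ + K·y = [-5111/203581, -43594/203581, 362318/203581]
step 0: P' = (I − K·H)·P̄ = [357531/407162 -305626/203581 935751/407162; -305626/203581 701062/203581 -1119200/203581; 935751/407162 -1119200/203581 3793611/407162]
step 1: x̄ = F·x = [971505/203581, -989544/203581, 395690/203581]
step 1: P̄ = F·P·Fᵀ + Q = [2737930/203581 -2013402/203581 1167630/203581; -2013402/203581 21473639/407162 -18508613/407162; 1167630/203581 -18508613/407162 18512157/407162]
step 1: y = z − H·x̄ = [-269170/203581, -3555919/203581]
step 1: S = H·P̄·Hᵀ + R = [46174691/203581 17398722/203581; 17398722/203581 66725153/407162]
step 1: K = P̄·Hᵀ·S⁻¹ = [-10508934/58182695 16716512/58182695; -259833428/1105471205 -4237437241/12160183255; 285170163/1105471205 2161463811/12160183255]
step 1: x' = x̄ + K·y = [-437633/58182695, 18686813699/12160183255, -18266336749/12160183255]
step 1: P' = (I − K·H)·P̄ = [80975802/58182695 -158215114/58182695 252735804/58182695; -158215114/58182695 76729690297/12160183255 -125271858997/12160183255; 252735804/58182695 -125271858997/12160183255 211076484297/12160183255]
step 2: x̄ = F·x = [1535826741/12160183255, 17608313443/12160183255, -37136081042/12160183255]
step 2: P̄ = F·P·Fᵀ + Q = [180731490202/12160183255 -220979610684/12160183255 162359445966/12160183255; -220979610684/12160183255 1164686674703/12160183255 -1029178048402/12160183255; 162359445966/12160183255 -1029178048402/12160183255 986081180273/12160183255]
step 2: y = z − H·x̄ = [-3236842051/2432036651, 1337318014/12160183255]
step 2: S = H·P̄·Hᵀ + R = [788124084800/2432036651 427093018475/2432036651; 427093018475/2432036651 2970020132802/12160183255]
step 2: K = P̄·Hᵀ·S⁻¹ = [-101297840428258/587450919485225 7019164500904/23498036779409; -149176826721437/587450919485225 -8816887864193/23498036779409; 169913122229464/587450919485225 5222332882477/23498036779409]
step 2: x' = x̄ + K·y = [228312328776333/587450919485225, 1024947915334912/587450919485225, -2005803378287564/587450919485225]
step 2: P' = (I − K·H)·P̄ = [895564256259718/587450919485225 -1779107031512398/587450919485225 2853224006614556/587450919485225; -1779107031512398/587450919485225 4129729979219353/587450919485225 -6753515189677991/587450919485225; 2853224006614556/587450919485225 -6753515189677991/587450919485225 11361047304731377/587450919485225]

step 0: x' = [-5111/203581, -43594/203581, 362318/203581], P' = [357531/407162 -305626/203581 935751/407162; -305626/203581 701062/203581 -1119200/203581; 935751/407162 -1119200/203581 3793611/407162]
step 1: x' = [-437633/58182695, 18686813699/12160183255, -18266336749/12160183255], P' = [80975802/58182695 -158215114/58182695 252735804/58182695; -158215114/58182695 76729690297/12160183255 -125271858997/12160183255; 252735804/58182695 -125271858997/12160183255 211076484297/12160183255]
step 2: x' = [228312328776333/587450919485225, 1024947915334912/587450919485225, -2005803378287564/587450919485225], P' = [895564256259718/587450919485225 -1779107031512398/587450919485225 2853224006614556/587450919485225; -1779107031512398/587450919485225 4129729979219353/587450919485225 -6753515189677991/587450919485225; 2853224006614556/587450919485225 -6753515189677991/587450919485225 11361047304731377/587450919485225]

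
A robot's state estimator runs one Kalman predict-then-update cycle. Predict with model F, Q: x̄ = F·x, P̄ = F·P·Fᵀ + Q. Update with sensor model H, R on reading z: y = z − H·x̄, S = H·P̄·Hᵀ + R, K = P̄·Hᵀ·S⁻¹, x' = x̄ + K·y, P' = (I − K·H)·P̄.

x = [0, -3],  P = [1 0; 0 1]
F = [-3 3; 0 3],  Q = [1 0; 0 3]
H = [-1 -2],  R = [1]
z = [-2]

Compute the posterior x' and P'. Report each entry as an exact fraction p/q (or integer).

x' = [137/104, 21/104]
P' = [607/104 -285/104; -285/104 159/104]

x̄ = F·x = [-9, -9]
P̄ = F·P·Fᵀ + Q = [19 9; 9 12]
y = z − H·x̄ = [-29]
S = H·P̄·Hᵀ + R = [104]
K = P̄·Hᵀ·S⁻¹ = [-37/104; -33/104]
x' = x̄ + K·y = [137/104, 21/104]
P' = (I − K·H)·P̄ = [607/104 -285/104; -285/104 159/104]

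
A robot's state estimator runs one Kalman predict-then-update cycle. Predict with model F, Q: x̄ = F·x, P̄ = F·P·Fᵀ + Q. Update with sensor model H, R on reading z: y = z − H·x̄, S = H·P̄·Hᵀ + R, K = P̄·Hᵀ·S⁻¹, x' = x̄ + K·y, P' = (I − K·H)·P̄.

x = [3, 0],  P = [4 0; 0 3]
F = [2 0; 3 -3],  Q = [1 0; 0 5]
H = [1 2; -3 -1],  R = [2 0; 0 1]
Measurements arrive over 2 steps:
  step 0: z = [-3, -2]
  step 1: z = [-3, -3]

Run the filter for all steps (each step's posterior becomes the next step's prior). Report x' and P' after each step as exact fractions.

step 0: x' = [3071/2231, -33167/15617], P' = [502/2231 -656/2231; -656/2231 11156/15617]
step 1: x' = [9548863/6625049, -11108600/6625049], P' = [1244106/6625049 -1570608/6625049; -1570608/6625049 8276951/13250098]

step 0: x̄ = F·x = [6, 9]
step 0: P̄ = F·P·Fᵀ + Q = [17 24; 24 68]
step 0: y = z − H·x̄ = [-27, 25]
step 0: S = H·P̄·Hᵀ + R = [387 -355; -355 366]
step 0: K = P̄·Hᵀ·S⁻¹ = [-405/2231 -850/2231; 8860/15617 2620/15617]
step 0: x' = x̄ + K·y = [3071/2231, -33167/15617]
step 0: P' = (I − K·H)·P̄ = [502/2231 -656/2231; -656/2231 11156/15617]
step 1: x̄ = F·x = [6142/2231, 163992/15617]
step 1: P̄ = F·P·Fᵀ + Q = [4239/2231 6948/2231; 6948/2231 292771/15617]
step 1: y = z − H·x̄ = [-417829/15617, 10701/679]
step 1: S = H·P̄·Hᵀ + R = [1426535/15617 -44131/679; -44131/679 37707/679]
step 1: K = P̄·Hᵀ·S⁻¹ = [-948555/6625049 -2161710/6625049; 6706343/13250098 1146697/13250098]
step 1: x' = x̄ + K·y = [9548863/6625049, -11108600/6625049]
step 1: P' = (I − K·H)·P̄ = [1244106/6625049 -1570608/6625049; -1570608/6625049 8276951/13250098]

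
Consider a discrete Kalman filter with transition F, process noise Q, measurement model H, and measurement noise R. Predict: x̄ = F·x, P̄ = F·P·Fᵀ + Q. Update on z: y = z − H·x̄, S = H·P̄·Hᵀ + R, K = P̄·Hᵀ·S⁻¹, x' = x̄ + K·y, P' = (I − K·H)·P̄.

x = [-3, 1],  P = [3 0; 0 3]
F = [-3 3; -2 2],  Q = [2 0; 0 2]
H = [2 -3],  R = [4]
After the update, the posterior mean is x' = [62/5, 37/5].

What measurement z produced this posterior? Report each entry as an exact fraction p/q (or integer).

z = [3]

x̄ = F·x = [12, 8]
P̄ = F·P·Fᵀ + Q = [56 36; 36 26]
S = H·P̄·Hᵀ + R = [30]
K = P̄·Hᵀ·S⁻¹ = [2/15; -1/5]
x' − x̄ = [2/5, -3/5] = K·y
y = (KᵀK)⁻¹·Kᵀ·(x' − x̄) = [3]
z = y + H·x̄ = [3] + [0] = [3]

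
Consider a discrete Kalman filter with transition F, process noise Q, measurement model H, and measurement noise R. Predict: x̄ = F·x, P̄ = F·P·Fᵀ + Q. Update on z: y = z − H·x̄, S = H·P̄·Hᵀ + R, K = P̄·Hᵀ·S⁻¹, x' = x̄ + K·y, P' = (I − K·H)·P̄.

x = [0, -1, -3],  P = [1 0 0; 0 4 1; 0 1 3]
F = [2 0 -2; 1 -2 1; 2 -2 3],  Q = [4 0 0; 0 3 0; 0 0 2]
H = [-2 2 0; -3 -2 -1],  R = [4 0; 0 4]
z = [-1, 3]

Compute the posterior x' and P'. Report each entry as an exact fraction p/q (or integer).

x' = [6181/12471, -2173/12471, -49508/12471]
P' = [10220/12471 3610/12471 -29320/12471; 3610/12471 9158/12471 -20558/12471; -29320/12471 -20558/12471 135464/12471]

x̄ = F·x = [6, -1, -7]
P̄ = F·P·Fᵀ + Q = [20 0 -10; 0 19 19; -10 19 37]
y = z − H·x̄ = [13, 12]
S = H·P̄·Hᵀ + R = [160 -14; -14 313]
K = P̄·Hᵀ·S⁻¹ = [-3305/12471 -2140/12471; 2774/12471 -2147/12471; 4381/12471 -1597/12471]
x' = x̄ + K·y = [6181/12471, -2173/12471, -49508/12471]
P' = (I − K·H)·P̄ = [10220/12471 3610/12471 -29320/12471; 3610/12471 9158/12471 -20558/12471; -29320/12471 -20558/12471 135464/12471]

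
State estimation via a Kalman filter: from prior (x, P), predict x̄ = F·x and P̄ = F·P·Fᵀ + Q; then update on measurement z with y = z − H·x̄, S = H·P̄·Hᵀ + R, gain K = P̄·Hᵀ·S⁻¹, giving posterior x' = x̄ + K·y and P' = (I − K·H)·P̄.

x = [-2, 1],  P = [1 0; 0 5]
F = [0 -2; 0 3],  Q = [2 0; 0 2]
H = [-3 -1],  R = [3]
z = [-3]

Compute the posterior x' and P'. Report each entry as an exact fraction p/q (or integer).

x' = [20/17, -27/34]
P' = [50/17 -123/17; -123/17 1347/68]

x̄ = F·x = [-2, 3]
P̄ = F·P·Fᵀ + Q = [22 -30; -30 47]
y = z − H·x̄ = [-6]
S = H·P̄·Hᵀ + R = [68]
K = P̄·Hᵀ·S⁻¹ = [-9/17; 43/68]
x' = x̄ + K·y = [20/17, -27/34]
P' = (I − K·H)·P̄ = [50/17 -123/17; -123/17 1347/68]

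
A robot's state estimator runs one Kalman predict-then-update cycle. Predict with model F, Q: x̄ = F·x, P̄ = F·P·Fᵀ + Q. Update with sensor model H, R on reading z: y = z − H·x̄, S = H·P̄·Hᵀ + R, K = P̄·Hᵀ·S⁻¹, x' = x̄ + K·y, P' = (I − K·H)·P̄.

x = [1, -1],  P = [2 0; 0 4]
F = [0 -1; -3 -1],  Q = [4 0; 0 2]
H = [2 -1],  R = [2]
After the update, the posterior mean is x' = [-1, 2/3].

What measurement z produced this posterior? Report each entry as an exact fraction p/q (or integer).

z = [-3]

x̄ = F·x = [1, -2]
P̄ = F·P·Fᵀ + Q = [8 4; 4 24]
S = H·P̄·Hᵀ + R = [42]
K = P̄·Hᵀ·S⁻¹ = [2/7; -8/21]
x' − x̄ = [-2, 8/3] = K·y
y = (KᵀK)⁻¹·Kᵀ·(x' − x̄) = [-7]
z = y + H·x̄ = [-7] + [4] = [-3]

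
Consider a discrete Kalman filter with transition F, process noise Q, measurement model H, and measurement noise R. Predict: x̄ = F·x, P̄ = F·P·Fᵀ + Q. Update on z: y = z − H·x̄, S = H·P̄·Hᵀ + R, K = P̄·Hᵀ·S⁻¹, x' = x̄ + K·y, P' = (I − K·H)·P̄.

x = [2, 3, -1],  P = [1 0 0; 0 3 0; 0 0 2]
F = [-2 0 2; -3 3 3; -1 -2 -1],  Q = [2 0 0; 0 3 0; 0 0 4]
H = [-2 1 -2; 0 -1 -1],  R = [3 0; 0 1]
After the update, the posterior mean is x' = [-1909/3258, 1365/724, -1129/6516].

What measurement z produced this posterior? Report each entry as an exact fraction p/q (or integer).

z = [3, -2]

x̄ = F·x = [-6, 0, -7]
P̄ = F·P·Fᵀ + Q = [14 18 -2; 18 57 -21; -2 -21 19]
S = H·P̄·Hᵀ + R = [188 -8; -8 35]
K = P̄·Hᵀ·S⁻¹ = [-169/3258 -764/1629; 213/724 -174/181; -1909/6516 -16/1629]
x' − x̄ = [17639/3258, 1365/724, 44483/6516] = K·y
y = (KᵀK)⁻¹·Kᵀ·(x' − x̄) = [-23, -9]
z = y + H·x̄ = [-23, -9] + [26, 7] = [3, -2]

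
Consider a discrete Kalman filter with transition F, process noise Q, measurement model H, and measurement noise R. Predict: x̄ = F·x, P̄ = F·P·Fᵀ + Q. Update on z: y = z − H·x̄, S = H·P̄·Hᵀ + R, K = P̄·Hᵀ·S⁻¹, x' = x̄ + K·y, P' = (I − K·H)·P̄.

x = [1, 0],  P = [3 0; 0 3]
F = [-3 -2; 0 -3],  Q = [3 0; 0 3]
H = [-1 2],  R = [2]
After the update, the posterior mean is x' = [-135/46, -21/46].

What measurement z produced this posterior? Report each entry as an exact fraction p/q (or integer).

x̄ = F·x = [-3, 0]
P̄ = F·P·Fᵀ + Q = [42 18; 18 30]
S = H·P̄·Hᵀ + R = [92]
K = P̄·Hᵀ·S⁻¹ = [-3/46; 21/46]
x' − x̄ = [3/46, -21/46] = K·y
y = (KᵀK)⁻¹·Kᵀ·(x' − x̄) = [-1]
z = y + H·x̄ = [-1] + [3] = [2]

z = [2]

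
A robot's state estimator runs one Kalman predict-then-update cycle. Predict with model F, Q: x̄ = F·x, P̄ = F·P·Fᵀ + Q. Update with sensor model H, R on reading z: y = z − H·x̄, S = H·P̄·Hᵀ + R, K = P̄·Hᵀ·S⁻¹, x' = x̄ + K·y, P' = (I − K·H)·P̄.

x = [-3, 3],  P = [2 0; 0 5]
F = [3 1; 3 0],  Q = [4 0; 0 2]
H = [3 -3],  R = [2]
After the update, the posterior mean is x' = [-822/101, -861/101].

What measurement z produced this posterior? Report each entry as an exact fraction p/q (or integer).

z = [1]

x̄ = F·x = [-6, -9]
P̄ = F·P·Fᵀ + Q = [27 18; 18 20]
S = H·P̄·Hᵀ + R = [101]
K = P̄·Hᵀ·S⁻¹ = [27/101; -6/101]
x' − x̄ = [-216/101, 48/101] = K·y
y = (KᵀK)⁻¹·Kᵀ·(x' − x̄) = [-8]
z = y + H·x̄ = [-8] + [9] = [1]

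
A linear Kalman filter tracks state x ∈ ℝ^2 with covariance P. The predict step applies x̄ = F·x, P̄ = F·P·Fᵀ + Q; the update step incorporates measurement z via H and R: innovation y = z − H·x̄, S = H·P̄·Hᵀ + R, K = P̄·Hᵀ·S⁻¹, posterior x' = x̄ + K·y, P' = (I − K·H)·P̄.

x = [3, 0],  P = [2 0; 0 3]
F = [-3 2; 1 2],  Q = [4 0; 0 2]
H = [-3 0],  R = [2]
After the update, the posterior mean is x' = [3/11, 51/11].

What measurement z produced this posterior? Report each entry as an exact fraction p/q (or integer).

x̄ = F·x = [-9, 3]
P̄ = F·P·Fᵀ + Q = [34 6; 6 16]
S = H·P̄·Hᵀ + R = [308]
K = P̄·Hᵀ·S⁻¹ = [-51/154; -9/154]
x' − x̄ = [102/11, 18/11] = K·y
y = (KᵀK)⁻¹·Kᵀ·(x' − x̄) = [-28]
z = y + H·x̄ = [-28] + [27] = [-1]

z = [-1]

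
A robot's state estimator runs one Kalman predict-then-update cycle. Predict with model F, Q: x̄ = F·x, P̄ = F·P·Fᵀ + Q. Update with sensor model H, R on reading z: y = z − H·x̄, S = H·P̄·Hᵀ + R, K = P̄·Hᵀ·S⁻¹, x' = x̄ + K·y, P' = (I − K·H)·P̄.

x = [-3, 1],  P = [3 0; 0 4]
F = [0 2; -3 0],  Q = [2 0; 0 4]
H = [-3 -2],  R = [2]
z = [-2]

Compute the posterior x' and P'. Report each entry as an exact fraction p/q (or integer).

x̄ = F·x = [2, 9]
P̄ = F·P·Fᵀ + Q = [18 0; 0 31]
y = z − H·x̄ = [22]
S = H·P̄·Hᵀ + R = [288]
K = P̄·Hᵀ·S⁻¹ = [-3/16; -31/144]
x' = x̄ + K·y = [-17/8, 307/72]
P' = (I − K·H)·P̄ = [63/8 -93/8; -93/8 1271/72]

x' = [-17/8, 307/72]
P' = [63/8 -93/8; -93/8 1271/72]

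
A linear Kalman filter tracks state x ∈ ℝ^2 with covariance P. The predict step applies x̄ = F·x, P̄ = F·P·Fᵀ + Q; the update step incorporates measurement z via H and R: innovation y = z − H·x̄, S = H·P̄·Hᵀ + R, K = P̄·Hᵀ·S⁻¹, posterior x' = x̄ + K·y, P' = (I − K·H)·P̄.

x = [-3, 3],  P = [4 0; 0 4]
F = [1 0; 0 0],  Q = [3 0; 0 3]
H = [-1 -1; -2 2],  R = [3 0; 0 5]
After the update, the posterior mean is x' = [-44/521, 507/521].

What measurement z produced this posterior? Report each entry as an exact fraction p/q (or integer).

x̄ = F·x = [-3, 0]
P̄ = F·P·Fᵀ + Q = [7 0; 0 3]
S = H·P̄·Hᵀ + R = [13 8; 8 45]
K = P̄·Hᵀ·S⁻¹ = [-203/521 -126/521; -183/521 102/521]
x' − x̄ = [1519/521, 507/521] = K·y
y = (KᵀK)⁻¹·Kᵀ·(x' − x̄) = [-5, -4]
z = y + H·x̄ = [-5, -4] + [3, 6] = [-2, 2]

z = [-2, 2]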